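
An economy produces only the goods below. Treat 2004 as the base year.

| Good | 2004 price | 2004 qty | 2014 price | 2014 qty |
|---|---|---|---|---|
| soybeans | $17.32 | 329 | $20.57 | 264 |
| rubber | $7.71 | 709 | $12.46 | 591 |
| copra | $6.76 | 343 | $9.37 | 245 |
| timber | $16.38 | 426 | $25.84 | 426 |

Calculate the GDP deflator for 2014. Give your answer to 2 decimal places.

Nominal GDP 2014 = 20.57·264 + 12.46·591 + 9.37·245 + 25.84·426 = 26097.83.
Real GDP 2014 (at 2004 prices) = 17.32·264 + 7.71·591 + 6.76·245 + 16.38·426 = 17763.17.
Deflator = Nominal/Real × 100 = 26097.83/17763.17 × 100 = 146.921.

146.92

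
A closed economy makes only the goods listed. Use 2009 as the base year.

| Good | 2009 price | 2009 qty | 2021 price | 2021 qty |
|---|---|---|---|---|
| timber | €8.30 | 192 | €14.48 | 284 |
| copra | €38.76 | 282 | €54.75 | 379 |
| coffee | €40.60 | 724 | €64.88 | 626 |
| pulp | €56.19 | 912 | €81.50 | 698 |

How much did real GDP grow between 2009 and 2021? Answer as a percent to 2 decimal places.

Real GDP 2009 = Nominal GDP 2009 = 8.30·192 + 38.76·282 + 40.60·724 + 56.19·912 = 93163.60.
Real GDP 2021 (at 2009 prices) = 8.30·284 + 38.76·379 + 40.60·626 + 56.19·698 = 81683.46.
Real growth = 81683.46/93163.60 − 1 = -0.1232.

-12.32%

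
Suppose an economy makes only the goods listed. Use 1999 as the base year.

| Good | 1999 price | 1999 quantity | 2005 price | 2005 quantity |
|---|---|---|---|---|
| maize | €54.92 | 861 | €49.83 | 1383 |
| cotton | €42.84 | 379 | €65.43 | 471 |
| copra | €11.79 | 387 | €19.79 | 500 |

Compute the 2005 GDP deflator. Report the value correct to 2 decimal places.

Nominal GDP 2005 = 49.83·1383 + 65.43·471 + 19.79·500 = 109627.42.
Real GDP 2005 (at 1999 prices) = 54.92·1383 + 42.84·471 + 11.79·500 = 102027.00.
Deflator = Nominal/Real × 100 = 109627.42/102027.00 × 100 = 107.449.

107.45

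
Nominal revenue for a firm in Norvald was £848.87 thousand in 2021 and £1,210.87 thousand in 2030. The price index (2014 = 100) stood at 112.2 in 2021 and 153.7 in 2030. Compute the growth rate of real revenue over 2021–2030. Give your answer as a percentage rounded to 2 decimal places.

4.13%

Real revenue 2021 = 848.87 / 1.122 = 756.57.
Real revenue 2030 = 1210.87 / 1.537 = 787.81.
Real growth = 787.81 / 756.57 − 1 = 0.0413.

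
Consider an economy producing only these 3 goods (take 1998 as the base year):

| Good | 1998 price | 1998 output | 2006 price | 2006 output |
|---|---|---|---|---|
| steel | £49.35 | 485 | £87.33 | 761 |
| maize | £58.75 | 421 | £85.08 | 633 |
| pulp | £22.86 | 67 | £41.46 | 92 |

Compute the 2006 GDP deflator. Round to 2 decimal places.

Nominal GDP 2006 = 87.33·761 + 85.08·633 + 41.46·92 = 124128.09.
Real GDP 2006 (at 1998 prices) = 49.35·761 + 58.75·633 + 22.86·92 = 76847.22.
Deflator = Nominal/Real × 100 = 124128.09/76847.22 × 100 = 161.526.

161.53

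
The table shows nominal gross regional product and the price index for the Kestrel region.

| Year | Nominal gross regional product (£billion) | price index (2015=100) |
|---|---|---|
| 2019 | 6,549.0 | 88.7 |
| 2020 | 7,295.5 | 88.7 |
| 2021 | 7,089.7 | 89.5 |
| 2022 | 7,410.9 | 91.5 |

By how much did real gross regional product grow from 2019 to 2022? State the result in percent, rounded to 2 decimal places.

9.70%

Real gross regional product 2019 = 6549.0/0.887 = 7383.31.
Real gross regional product 2022 = 7410.9/0.915 = 8099.34.
Change = 8099.34/7383.31 − 1 = 0.0970.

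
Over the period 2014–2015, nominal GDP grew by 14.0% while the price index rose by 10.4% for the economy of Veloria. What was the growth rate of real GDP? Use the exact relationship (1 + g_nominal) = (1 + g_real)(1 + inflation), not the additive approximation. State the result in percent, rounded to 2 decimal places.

(1 + g_nom) = (1 + g_real)(1 + π), so g_real = 1.1400 / 1.1040 − 1 = 0.03261.

3.26%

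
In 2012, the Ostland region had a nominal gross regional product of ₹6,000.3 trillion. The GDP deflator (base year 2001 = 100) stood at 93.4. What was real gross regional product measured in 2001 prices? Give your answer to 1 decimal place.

₹6,424.3 trillion

Real gross regional product = Nominal / (GDP deflator/100) = 6000.3 / 0.934 = 6424.30.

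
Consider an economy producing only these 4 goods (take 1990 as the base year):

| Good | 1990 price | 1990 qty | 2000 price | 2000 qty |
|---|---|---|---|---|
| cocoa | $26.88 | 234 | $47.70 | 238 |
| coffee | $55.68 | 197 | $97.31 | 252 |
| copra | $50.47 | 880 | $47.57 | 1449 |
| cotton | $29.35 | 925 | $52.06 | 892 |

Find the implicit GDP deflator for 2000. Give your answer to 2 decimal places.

Nominal GDP 2000 = 47.70·238 + 97.31·252 + 47.57·1449 + 52.06·892 = 151241.17.
Real GDP 2000 (at 1990 prices) = 26.88·238 + 55.68·252 + 50.47·1449 + 29.35·892 = 119740.03.
Deflator = Nominal/Real × 100 = 151241.17/119740.03 × 100 = 126.308.

126.31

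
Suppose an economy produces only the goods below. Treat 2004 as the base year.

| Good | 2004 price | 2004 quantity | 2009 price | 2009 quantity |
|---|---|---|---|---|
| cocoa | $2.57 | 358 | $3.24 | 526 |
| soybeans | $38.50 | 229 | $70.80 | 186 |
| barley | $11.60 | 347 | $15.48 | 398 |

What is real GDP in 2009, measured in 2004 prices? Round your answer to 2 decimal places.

$13129.62

Real GDP 2009 = Σ (p_2004 × q_2009) = 2.57·526 + 38.50·186 + 11.60·398 = 13129.62.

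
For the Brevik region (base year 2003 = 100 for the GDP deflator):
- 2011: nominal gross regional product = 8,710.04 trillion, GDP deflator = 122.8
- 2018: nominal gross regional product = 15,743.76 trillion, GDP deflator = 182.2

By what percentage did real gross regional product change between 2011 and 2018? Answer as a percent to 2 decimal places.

21.83%

Deflate each year: 2011 → 8710.04/1.228 = 7092.87; 2018 → 15743.76/1.822 = 8640.92.
So real gross regional product changed by 8640.92/7092.87 − 1 = 0.2183, i.e. 21.83%.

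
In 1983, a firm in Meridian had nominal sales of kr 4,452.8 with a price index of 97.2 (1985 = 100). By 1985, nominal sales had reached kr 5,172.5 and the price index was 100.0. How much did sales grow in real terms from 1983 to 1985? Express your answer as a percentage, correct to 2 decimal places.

12.91%

Deflate each year: 1983 → 4452.8/0.972 = 4581.07; 1985 → 5172.5/1.000 = 5172.50.
So real sales changed by 5172.50/4581.07 − 1 = 0.1291, i.e. 12.91%.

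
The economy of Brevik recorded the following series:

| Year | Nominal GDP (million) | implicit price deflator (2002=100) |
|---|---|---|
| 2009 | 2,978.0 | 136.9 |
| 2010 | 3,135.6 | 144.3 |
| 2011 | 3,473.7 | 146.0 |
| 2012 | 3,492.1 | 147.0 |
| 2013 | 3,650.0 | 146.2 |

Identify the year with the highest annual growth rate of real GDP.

2011

2010: real = 3135.6/1.443 = 2172.97; growth vs 2009 (2175.31) = -0.11%.
2011: real = 3473.7/1.460 = 2379.25; growth vs 2010 (2172.97) = 9.49%.
2012: real = 3492.1/1.470 = 2375.58; growth vs 2011 (2379.25) = -0.15%.
2013: real = 3650.0/1.462 = 2496.58; growth vs 2012 (2375.58) = 5.09%.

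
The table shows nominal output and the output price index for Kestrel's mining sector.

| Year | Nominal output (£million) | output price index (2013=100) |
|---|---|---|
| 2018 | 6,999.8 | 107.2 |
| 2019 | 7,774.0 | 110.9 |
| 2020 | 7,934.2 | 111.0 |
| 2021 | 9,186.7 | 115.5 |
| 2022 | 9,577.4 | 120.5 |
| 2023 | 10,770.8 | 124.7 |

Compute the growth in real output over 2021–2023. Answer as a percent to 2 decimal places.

Real output 2021 = 9186.7/1.155 = 7953.85.
Real output 2023 = 10770.8/1.247 = 8637.37.
Change = 8637.37/7953.85 − 1 = 0.0859.

8.59%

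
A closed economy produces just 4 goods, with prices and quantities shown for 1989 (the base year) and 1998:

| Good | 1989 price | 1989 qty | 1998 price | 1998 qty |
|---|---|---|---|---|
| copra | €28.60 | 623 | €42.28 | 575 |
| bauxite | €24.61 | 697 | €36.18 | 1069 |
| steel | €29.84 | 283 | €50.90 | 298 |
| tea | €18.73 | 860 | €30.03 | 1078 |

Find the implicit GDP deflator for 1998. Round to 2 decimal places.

Nominal GDP 1998 = 42.28·575 + 36.18·1069 + 50.90·298 + 30.03·1078 = 110527.96.
Real GDP 1998 (at 1989 prices) = 28.60·575 + 24.61·1069 + 29.84·298 + 18.73·1078 = 71836.35.
Deflator = Nominal/Real × 100 = 110527.96/71836.35 × 100 = 153.861.

153.86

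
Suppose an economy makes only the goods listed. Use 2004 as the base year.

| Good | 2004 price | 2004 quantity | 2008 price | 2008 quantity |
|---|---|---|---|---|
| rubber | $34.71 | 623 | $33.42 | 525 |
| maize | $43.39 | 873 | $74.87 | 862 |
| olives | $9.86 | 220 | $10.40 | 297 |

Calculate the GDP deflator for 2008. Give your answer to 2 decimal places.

Nominal GDP 2008 = 33.42·525 + 74.87·862 + 10.40·297 = 85172.24.
Real GDP 2008 (at 2004 prices) = 34.71·525 + 43.39·862 + 9.86·297 = 58553.35.
Deflator = Nominal/Real × 100 = 85172.24/58553.35 × 100 = 145.461.

145.46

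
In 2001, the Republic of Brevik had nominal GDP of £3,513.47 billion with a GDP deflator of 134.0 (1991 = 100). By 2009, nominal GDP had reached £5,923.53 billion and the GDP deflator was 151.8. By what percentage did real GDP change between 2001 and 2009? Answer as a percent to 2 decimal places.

Real GDP 2001 = 3513.47 / 1.340 = 2621.99.
Real GDP 2009 = 5923.53 / 1.518 = 3902.19.
Real growth = 3902.19 / 2621.99 − 1 = 0.4883.

48.83%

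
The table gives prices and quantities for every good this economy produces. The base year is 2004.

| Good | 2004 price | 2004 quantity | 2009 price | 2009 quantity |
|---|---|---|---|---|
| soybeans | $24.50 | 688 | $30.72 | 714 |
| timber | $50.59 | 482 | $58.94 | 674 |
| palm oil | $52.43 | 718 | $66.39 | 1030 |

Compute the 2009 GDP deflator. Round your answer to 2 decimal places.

123.15

Nominal GDP 2009 = 30.72·714 + 58.94·674 + 66.39·1030 = 130041.34.
Real GDP 2009 (at 2004 prices) = 24.50·714 + 50.59·674 + 52.43·1030 = 105593.56.
Deflator = Nominal/Real × 100 = 130041.34/105593.56 × 100 = 123.153.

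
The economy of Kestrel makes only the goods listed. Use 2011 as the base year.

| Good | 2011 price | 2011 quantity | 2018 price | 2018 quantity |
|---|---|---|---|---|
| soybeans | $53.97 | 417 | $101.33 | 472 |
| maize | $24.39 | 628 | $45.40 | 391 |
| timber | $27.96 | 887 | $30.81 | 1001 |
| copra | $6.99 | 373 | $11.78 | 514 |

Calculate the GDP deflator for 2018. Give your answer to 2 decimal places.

153.89

Nominal GDP 2018 = 101.33·472 + 45.40·391 + 30.81·1001 + 11.78·514 = 102474.89.
Real GDP 2018 (at 2011 prices) = 53.97·472 + 24.39·391 + 27.96·1001 + 6.99·514 = 66591.15.
Deflator = Nominal/Real × 100 = 102474.89/66591.15 × 100 = 153.887.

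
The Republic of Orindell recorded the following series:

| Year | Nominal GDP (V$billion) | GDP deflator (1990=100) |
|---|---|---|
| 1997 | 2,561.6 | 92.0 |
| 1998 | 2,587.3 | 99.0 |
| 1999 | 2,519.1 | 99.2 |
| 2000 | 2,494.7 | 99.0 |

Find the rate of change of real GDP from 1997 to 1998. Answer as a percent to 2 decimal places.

-6.14%

Real GDP 1997 = 2561.6/0.920 = 2784.35.
Real GDP 1998 = 2587.3/0.990 = 2613.43.
Change = 2613.43/2784.35 − 1 = -0.0614.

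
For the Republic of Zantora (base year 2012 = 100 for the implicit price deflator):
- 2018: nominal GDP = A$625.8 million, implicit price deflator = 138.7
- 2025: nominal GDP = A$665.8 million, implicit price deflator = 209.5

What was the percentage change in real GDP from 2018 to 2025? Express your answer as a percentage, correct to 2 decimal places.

-29.56%

Real GDP 2018 = 625.8 / 1.387 = 451.19.
Real GDP 2025 = 665.8 / 2.095 = 317.80.
Real growth = 317.80 / 451.19 − 1 = -0.2956.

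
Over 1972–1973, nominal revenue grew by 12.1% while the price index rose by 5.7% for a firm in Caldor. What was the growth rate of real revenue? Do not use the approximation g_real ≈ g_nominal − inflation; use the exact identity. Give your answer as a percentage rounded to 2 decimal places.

6.05%

(1 + g_nom) = (1 + g_real)(1 + π), so g_real = 1.1210 / 1.0570 − 1 = 0.06055.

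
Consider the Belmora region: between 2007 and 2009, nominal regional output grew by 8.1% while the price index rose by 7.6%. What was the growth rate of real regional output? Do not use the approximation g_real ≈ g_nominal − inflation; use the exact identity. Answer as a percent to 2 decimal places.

0.46%

(1 + g_nom) = (1 + g_real)(1 + π), so g_real = 1.0810 / 1.0760 − 1 = 0.00465.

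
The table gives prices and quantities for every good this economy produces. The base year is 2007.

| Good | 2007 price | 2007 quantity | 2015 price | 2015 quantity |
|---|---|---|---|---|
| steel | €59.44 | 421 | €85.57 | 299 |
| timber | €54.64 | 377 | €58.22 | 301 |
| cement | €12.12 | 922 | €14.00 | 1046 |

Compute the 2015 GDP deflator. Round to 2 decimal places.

Nominal GDP 2015 = 85.57·299 + 58.22·301 + 14.00·1046 = 57753.65.
Real GDP 2015 (at 2007 prices) = 59.44·299 + 54.64·301 + 12.12·1046 = 46896.72.
Deflator = Nominal/Real × 100 = 57753.65/46896.72 × 100 = 123.151.

123.15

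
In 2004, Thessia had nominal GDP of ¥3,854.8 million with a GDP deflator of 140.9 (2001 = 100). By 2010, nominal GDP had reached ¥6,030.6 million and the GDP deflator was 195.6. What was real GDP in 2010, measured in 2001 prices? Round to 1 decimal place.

Real GDP = Nominal / (GDP deflator/100) = 6030.6 / 1.956 = 3083.13.

¥3,083.1 million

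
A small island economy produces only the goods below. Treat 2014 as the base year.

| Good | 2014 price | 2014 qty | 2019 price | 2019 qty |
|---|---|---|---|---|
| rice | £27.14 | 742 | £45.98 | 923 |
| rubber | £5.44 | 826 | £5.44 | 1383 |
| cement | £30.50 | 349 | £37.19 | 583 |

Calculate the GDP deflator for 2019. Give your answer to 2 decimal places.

Nominal GDP 2019 = 45.98·923 + 5.44·1383 + 37.19·583 = 71644.83.
Real GDP 2019 (at 2014 prices) = 27.14·923 + 5.44·1383 + 30.50·583 = 50355.24.
Deflator = Nominal/Real × 100 = 71644.83/50355.24 × 100 = 142.279.

142.28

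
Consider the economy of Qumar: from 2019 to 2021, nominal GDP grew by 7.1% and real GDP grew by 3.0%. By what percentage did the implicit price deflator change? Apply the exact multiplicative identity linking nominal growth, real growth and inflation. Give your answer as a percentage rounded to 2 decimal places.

(1 + g_nom) = (1 + g_real)(1 + π), so π = 1.0710 / 1.0300 − 1 = 0.03981.

3.98%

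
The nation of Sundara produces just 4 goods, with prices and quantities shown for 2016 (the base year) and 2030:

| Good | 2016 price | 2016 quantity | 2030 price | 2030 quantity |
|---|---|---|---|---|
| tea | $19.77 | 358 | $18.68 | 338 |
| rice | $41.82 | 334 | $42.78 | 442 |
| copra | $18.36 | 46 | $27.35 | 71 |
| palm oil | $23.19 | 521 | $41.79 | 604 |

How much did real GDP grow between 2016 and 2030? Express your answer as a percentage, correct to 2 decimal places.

Real GDP 2016 = Nominal GDP 2016 = 19.77·358 + 41.82·334 + 18.36·46 + 23.19·521 = 33972.09.
Real GDP 2030 (at 2016 prices) = 19.77·338 + 41.82·442 + 18.36·71 + 23.19·604 = 40477.02.
Real growth = 40477.02/33972.09 − 1 = 0.1915.

19.15%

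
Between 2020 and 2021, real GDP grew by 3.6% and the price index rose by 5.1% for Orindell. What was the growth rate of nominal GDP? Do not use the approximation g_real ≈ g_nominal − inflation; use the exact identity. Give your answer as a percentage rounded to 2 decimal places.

8.88%

(1 + g_nom) = (1 + g_real)(1 + π) = 1.0360 × 1.0510 = 1.08884.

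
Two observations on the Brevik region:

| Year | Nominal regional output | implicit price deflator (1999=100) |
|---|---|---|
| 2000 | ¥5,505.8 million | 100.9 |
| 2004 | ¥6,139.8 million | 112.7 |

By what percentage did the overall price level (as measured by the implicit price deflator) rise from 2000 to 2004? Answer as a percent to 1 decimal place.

11.7%

Price-level change = 112.7 / 100.9 − 1 = 0.1169.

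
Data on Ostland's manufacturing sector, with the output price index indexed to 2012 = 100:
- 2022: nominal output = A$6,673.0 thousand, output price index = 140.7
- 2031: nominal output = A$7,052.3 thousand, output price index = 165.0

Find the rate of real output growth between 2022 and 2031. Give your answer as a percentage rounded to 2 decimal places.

-9.88%

Deflate each year: 2022 → 6673.0/1.407 = 4742.71; 2031 → 7052.3/1.650 = 4274.12.
So real output changed by 4274.12/4742.71 − 1 = -0.0988, i.e. -9.88%.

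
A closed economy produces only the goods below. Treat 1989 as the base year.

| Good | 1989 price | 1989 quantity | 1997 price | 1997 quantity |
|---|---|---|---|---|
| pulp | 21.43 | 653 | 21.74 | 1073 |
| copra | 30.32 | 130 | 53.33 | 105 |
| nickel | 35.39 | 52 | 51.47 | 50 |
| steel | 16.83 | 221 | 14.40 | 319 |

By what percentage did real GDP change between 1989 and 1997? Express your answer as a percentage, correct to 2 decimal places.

41.80%

Real GDP 1989 = Nominal GDP 1989 = 21.43·653 + 30.32·130 + 35.39·52 + 16.83·221 = 23495.10.
Real GDP 1997 (at 1989 prices) = 21.43·1073 + 30.32·105 + 35.39·50 + 16.83·319 = 33316.26.
Real growth = 33316.26/23495.10 − 1 = 0.4180.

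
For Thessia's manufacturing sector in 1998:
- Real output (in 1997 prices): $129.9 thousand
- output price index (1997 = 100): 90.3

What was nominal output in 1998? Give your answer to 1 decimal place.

$117.3 thousand

Nominal output = Real × (output price index/100) = 129.9 × 0.903 = 117.30.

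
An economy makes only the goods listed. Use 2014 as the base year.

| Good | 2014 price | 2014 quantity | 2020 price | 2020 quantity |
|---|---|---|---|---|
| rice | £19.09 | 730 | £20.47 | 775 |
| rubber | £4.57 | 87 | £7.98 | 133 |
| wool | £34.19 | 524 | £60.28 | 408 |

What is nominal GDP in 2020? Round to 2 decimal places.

Nominal GDP 2020 = Σ (p_2020 × q_2020) = 20.47·775 + 7.98·133 + 60.28·408 = 41519.83.

£41519.83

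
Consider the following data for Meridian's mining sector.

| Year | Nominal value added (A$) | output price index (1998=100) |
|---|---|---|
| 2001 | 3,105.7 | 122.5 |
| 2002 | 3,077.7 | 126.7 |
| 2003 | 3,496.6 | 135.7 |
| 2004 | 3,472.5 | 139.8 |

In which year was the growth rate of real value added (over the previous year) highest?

2002: real = 3077.7/1.267 = 2429.12; growth vs 2001 (2535.27) = -4.19%.
2003: real = 3496.6/1.357 = 2576.71; growth vs 2002 (2429.12) = 6.08%.
2004: real = 3472.5/1.398 = 2483.91; growth vs 2003 (2576.71) = -3.60%.

2003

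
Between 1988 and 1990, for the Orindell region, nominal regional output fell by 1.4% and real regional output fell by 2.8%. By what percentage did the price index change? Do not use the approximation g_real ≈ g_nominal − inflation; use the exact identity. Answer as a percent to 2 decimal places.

(1 + g_nom) = (1 + g_real)(1 + π), so π = 0.9860 / 0.9720 − 1 = 0.01440.

1.44%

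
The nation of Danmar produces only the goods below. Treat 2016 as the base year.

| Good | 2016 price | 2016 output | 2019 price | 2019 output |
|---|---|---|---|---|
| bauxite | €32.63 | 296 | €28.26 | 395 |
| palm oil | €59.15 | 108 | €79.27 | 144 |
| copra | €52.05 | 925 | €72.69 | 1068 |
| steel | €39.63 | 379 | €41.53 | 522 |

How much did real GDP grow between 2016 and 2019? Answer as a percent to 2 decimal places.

Real GDP 2016 = Nominal GDP 2016 = 32.63·296 + 59.15·108 + 52.05·925 + 39.63·379 = 79212.70.
Real GDP 2019 (at 2016 prices) = 32.63·395 + 59.15·144 + 52.05·1068 + 39.63·522 = 97682.71.
Real growth = 97682.71/79212.70 − 1 = 0.2332.

23.32%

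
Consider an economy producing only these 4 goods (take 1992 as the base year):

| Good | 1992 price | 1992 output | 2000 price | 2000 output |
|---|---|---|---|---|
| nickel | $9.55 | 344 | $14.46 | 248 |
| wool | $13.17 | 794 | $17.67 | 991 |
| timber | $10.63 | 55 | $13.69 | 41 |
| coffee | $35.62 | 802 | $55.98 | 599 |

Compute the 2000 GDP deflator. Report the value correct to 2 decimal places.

148.39

Nominal GDP 2000 = 14.46·248 + 17.67·991 + 13.69·41 + 55.98·599 = 55190.36.
Real GDP 2000 (at 1992 prices) = 9.55·248 + 13.17·991 + 10.63·41 + 35.62·599 = 37192.08.
Deflator = Nominal/Real × 100 = 55190.36/37192.08 × 100 = 148.393.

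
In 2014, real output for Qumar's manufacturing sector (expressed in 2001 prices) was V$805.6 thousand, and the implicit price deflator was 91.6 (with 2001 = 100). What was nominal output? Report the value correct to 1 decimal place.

V$737.9 thousand

Nominal output = Real × (implicit price deflator/100) = 805.6 × 0.916 = 737.93.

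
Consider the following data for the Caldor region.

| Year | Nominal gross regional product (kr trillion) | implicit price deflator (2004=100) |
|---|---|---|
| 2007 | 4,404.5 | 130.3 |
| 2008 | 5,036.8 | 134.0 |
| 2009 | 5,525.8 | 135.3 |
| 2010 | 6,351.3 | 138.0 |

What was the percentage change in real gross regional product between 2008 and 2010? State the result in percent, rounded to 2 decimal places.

Real gross regional product 2008 = 5036.8/1.340 = 3758.81.
Real gross regional product 2010 = 6351.3/1.380 = 4602.39.
Change = 4602.39/3758.81 − 1 = 0.2244.

22.44%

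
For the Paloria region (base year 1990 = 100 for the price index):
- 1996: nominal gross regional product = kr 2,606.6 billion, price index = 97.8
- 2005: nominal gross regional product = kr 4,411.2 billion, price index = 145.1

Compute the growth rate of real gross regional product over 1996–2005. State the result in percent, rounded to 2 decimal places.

14.07%

Real gross regional product 1996 = 2606.6 / 0.978 = 2665.24.
Real gross regional product 2005 = 4411.2 / 1.451 = 3040.11.
Real growth = 3040.11 / 2665.24 − 1 = 0.1407.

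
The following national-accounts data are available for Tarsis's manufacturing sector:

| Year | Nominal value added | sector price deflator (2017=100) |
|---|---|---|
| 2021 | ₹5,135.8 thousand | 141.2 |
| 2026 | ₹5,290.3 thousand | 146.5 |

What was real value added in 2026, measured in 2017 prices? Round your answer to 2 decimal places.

₹3,611.13 thousand

Real value added = Nominal / (sector price deflator/100) = 5290.3 / 1.465 = 3611.13.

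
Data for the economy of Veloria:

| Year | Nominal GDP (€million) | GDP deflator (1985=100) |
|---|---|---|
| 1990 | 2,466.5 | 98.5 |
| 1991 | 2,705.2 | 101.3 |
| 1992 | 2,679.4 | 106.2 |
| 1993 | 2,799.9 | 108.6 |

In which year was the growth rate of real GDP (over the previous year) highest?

1991: real = 2705.2/1.013 = 2670.48; growth vs 1990 (2504.06) = 6.65%.
1992: real = 2679.4/1.062 = 2522.98; growth vs 1991 (2670.48) = -5.52%.
1993: real = 2799.9/1.086 = 2578.18; growth vs 1992 (2522.98) = 2.19%.

1991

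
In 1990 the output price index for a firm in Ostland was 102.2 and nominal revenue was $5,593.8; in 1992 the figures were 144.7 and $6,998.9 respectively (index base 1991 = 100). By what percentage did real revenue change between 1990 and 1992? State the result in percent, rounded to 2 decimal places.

-11.63%

Real revenue 1990 = 5593.8 / 1.022 = 5473.39.
Real revenue 1992 = 6998.9 / 1.447 = 4836.83.
Real growth = 4836.83 / 5473.39 − 1 = -0.1163.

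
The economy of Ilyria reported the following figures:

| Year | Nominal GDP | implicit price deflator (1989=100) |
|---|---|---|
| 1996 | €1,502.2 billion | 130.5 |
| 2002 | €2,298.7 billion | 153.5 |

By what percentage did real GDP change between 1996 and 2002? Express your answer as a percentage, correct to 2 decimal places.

30.09%

Deflate each year: 1996 → 1502.2/1.305 = 1151.11; 2002 → 2298.7/1.535 = 1497.52.
So real GDP changed by 1497.52/1151.11 − 1 = 0.3009, i.e. 30.09%.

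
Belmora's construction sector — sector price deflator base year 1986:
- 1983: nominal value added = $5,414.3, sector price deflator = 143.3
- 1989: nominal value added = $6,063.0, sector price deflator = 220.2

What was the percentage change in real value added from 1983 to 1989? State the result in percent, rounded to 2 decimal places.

-27.13%

Real value added 1983 = 5414.3 / 1.433 = 3778.30.
Real value added 1989 = 6063.0 / 2.202 = 2753.41.
Real growth = 2753.41 / 3778.30 − 1 = -0.2713.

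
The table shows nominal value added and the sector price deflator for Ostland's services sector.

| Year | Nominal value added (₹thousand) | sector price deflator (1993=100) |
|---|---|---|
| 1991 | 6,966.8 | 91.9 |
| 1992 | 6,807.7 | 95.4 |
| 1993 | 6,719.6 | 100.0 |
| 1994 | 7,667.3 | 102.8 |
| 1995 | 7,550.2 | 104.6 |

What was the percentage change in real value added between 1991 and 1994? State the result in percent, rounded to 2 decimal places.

Real value added 1991 = 6966.8/0.919 = 7580.85.
Real value added 1994 = 7667.3/1.028 = 7458.46.
Change = 7458.46/7580.85 − 1 = -0.0161.

-1.61%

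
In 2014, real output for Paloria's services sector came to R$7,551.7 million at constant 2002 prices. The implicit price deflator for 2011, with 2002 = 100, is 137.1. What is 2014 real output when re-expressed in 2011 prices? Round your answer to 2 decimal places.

R$10,353.38 million

Real output in 2011 prices = Real output in 2002 prices × (P_2011/P_2002) = 7551.7 × 1.371 = 10353.38.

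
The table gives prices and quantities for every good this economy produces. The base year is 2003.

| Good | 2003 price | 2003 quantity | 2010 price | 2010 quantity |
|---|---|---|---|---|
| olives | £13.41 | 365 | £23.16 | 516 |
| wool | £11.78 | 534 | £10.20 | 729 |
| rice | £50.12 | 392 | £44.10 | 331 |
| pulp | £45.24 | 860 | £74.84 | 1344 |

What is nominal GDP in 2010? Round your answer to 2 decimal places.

Nominal GDP 2010 = Σ (p_2010 × q_2010) = 23.16·516 + 10.20·729 + 44.10·331 + 74.84·1344 = 134568.42.

£134568.42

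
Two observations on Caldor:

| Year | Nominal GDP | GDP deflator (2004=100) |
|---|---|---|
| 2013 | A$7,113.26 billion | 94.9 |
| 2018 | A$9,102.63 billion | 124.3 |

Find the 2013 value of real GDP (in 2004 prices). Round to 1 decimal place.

Real GDP = Nominal / (GDP deflator/100) = 7113.26 / 0.949 = 7495.53.

A$7,495.5 billion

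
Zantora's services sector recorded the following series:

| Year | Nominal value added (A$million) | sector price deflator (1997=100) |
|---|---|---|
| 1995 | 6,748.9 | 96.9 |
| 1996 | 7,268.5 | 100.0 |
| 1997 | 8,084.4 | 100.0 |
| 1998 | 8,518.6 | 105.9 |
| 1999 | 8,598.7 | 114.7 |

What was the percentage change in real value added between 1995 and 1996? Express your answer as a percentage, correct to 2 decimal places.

4.36%

Real value added 1995 = 6748.9/0.969 = 6964.81.
Real value added 1996 = 7268.5/1.000 = 7268.50.
Change = 7268.50/6964.81 − 1 = 0.0436.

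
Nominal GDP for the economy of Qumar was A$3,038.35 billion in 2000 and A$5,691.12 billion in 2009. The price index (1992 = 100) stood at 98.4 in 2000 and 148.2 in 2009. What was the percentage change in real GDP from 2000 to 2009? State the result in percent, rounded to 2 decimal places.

24.37%

Real GDP 2000 = 3038.35 / 0.984 = 3087.75.
Real GDP 2009 = 5691.12 / 1.482 = 3840.16.
Real growth = 3840.16 / 3087.75 − 1 = 0.2437.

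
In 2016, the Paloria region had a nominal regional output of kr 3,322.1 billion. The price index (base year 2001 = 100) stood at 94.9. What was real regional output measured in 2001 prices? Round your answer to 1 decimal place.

Real regional output = Nominal / (price index/100) = 3322.1 / 0.949 = 3500.63.

kr 3,500.6 billion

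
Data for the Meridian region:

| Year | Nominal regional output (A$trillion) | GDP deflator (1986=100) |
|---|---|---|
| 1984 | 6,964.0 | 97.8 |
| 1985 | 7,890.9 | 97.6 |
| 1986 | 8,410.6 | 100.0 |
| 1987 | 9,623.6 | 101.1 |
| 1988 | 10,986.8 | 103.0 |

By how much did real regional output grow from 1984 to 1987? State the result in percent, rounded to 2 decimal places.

33.68%

Real regional output 1984 = 6964.0/0.978 = 7120.65.
Real regional output 1987 = 9623.6/1.011 = 9518.89.
Change = 9518.89/7120.65 − 1 = 0.3368.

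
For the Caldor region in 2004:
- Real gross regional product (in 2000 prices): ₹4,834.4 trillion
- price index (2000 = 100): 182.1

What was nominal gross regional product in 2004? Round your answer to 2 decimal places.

₹8,803.44 trillion

Nominal gross regional product = Real × (price index/100) = 4834.4 × 1.821 = 8803.44.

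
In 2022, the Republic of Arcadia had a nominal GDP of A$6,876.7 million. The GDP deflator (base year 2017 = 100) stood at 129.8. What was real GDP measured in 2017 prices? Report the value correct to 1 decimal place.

Real GDP = Nominal / (GDP deflator/100) = 6876.7 / 1.298 = 5297.92.

A$5,297.9 million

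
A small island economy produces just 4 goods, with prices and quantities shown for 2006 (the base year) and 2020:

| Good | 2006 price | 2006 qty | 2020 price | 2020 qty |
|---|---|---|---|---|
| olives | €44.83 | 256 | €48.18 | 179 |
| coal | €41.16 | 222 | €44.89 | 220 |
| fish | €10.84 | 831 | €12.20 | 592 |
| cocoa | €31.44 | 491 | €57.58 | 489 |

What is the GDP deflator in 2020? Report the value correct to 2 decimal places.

Nominal GDP 2020 = 48.18·179 + 44.89·220 + 12.20·592 + 57.58·489 = 53879.04.
Real GDP 2020 (at 2006 prices) = 44.83·179 + 41.16·220 + 10.84·592 + 31.44·489 = 38871.21.
Deflator = Nominal/Real × 100 = 53879.04/38871.21 × 100 = 138.609.

138.61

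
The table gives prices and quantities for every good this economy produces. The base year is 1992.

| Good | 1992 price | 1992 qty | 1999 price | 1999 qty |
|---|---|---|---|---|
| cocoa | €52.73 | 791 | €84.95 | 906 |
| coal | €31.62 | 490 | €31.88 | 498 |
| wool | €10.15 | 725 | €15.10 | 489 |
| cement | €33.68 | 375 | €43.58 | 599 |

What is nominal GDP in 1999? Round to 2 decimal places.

Nominal GDP 1999 = Σ (p_1999 × q_1999) = 84.95·906 + 31.88·498 + 15.10·489 + 43.58·599 = 126329.26.

€126329.26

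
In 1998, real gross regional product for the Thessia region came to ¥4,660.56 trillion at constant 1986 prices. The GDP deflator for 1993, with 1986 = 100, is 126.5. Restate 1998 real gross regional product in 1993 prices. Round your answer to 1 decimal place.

¥5,895.6 trillion

Real gross regional product in 1993 prices = Real gross regional product in 1986 prices × (P_1993/P_1986) = 4660.56 × 1.265 = 5895.61.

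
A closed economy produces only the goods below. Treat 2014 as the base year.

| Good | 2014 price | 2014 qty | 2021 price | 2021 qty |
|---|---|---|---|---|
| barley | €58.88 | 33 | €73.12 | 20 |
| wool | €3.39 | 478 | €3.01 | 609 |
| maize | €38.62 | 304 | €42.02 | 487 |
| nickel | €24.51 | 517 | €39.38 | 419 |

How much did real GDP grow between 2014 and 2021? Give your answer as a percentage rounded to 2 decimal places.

Real GDP 2014 = Nominal GDP 2014 = 58.88·33 + 3.39·478 + 38.62·304 + 24.51·517 = 27975.61.
Real GDP 2021 (at 2014 prices) = 58.88·20 + 3.39·609 + 38.62·487 + 24.51·419 = 32319.74.
Real growth = 32319.74/27975.61 − 1 = 0.1553.

15.53%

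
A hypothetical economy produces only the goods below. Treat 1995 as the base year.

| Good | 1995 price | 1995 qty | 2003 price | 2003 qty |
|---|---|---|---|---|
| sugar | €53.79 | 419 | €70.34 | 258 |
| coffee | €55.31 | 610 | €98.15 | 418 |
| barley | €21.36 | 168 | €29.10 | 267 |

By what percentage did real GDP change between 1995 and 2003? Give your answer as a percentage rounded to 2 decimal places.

Real GDP 1995 = Nominal GDP 1995 = 53.79·419 + 55.31·610 + 21.36·168 = 59865.59.
Real GDP 2003 (at 1995 prices) = 53.79·258 + 55.31·418 + 21.36·267 = 42700.52.
Real growth = 42700.52/59865.59 − 1 = -0.2867.

-28.67%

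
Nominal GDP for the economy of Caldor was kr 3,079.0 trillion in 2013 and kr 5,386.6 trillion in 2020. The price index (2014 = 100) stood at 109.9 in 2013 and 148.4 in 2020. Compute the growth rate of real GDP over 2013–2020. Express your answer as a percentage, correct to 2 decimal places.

29.56%

Deflate each year: 2013 → 3079.0/1.099 = 2801.64; 2020 → 5386.6/1.484 = 3629.78.
So real GDP changed by 3629.78/2801.64 − 1 = 0.2956, i.e. 29.56%.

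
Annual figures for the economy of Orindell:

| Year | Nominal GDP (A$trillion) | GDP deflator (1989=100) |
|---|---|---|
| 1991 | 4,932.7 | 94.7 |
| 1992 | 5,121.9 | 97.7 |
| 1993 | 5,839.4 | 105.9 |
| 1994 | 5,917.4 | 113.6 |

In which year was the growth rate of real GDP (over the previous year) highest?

1992: real = 5121.9/0.977 = 5242.48; growth vs 1991 (5208.76) = 0.65%.
1993: real = 5839.4/1.059 = 5514.07; growth vs 1992 (5242.48) = 5.18%.
1994: real = 5917.4/1.136 = 5208.98; growth vs 1993 (5514.07) = -5.53%.

1993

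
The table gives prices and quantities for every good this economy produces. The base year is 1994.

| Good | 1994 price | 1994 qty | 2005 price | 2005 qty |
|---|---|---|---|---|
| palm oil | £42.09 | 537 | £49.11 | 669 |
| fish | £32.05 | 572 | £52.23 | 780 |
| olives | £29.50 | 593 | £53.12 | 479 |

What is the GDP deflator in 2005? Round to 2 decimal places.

147.19

Nominal GDP 2005 = 49.11·669 + 52.23·780 + 53.12·479 = 99038.47.
Real GDP 2005 (at 1994 prices) = 42.09·669 + 32.05·780 + 29.50·479 = 67287.71.
Deflator = Nominal/Real × 100 = 99038.47/67287.71 × 100 = 147.187.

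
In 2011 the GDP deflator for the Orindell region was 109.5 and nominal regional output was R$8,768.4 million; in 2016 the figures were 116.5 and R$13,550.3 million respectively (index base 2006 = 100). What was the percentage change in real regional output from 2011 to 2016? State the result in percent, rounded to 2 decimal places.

Deflate each year: 2011 → 8768.4/1.095 = 8007.67; 2016 → 13550.3/1.165 = 11631.16.
So real regional output changed by 11631.16/8007.67 − 1 = 0.4525, i.e. 45.25%.

45.25%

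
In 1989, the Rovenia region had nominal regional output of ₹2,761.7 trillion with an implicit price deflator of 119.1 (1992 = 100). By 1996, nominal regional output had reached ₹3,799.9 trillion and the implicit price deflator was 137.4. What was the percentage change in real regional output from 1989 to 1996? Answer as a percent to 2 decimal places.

Deflate each year: 1989 → 2761.7/1.191 = 2318.81; 1996 → 3799.9/1.374 = 2765.57.
So real regional output changed by 2765.57/2318.81 − 1 = 0.1927, i.e. 19.27%.

19.27%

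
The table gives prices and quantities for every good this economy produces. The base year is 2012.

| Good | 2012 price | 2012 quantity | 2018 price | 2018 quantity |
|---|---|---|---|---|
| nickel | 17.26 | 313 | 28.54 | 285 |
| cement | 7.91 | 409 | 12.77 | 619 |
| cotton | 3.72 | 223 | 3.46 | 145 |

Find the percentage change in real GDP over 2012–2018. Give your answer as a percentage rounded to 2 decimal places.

9.38%

Real GDP 2012 = Nominal GDP 2012 = 17.26·313 + 7.91·409 + 3.72·223 = 9467.13.
Real GDP 2018 (at 2012 prices) = 17.26·285 + 7.91·619 + 3.72·145 = 10354.79.
Real growth = 10354.79/9467.13 − 1 = 0.0938.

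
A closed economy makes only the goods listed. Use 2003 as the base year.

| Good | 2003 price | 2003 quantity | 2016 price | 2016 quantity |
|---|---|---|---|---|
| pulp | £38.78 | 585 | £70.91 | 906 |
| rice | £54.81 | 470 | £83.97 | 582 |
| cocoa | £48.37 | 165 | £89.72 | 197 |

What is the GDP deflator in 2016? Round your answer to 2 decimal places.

170.83

Nominal GDP 2016 = 70.91·906 + 83.97·582 + 89.72·197 = 130789.84.
Real GDP 2016 (at 2003 prices) = 38.78·906 + 54.81·582 + 48.37·197 = 76562.99.
Deflator = Nominal/Real × 100 = 130789.84/76562.99 × 100 = 170.826.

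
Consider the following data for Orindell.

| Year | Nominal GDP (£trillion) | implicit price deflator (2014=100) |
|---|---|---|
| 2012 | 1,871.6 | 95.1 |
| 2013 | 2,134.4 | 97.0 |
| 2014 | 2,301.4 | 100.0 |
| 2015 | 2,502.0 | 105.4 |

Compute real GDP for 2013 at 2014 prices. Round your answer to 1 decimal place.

Real GDP 2013 = 2134.4 / 0.970 = 2200.41.

£2,200.4 trillion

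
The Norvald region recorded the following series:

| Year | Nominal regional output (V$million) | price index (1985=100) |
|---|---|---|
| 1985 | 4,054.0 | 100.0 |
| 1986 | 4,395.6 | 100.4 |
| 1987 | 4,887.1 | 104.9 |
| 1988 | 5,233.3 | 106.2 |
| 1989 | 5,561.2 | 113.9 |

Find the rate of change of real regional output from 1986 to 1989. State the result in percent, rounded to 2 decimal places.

Real regional output 1986 = 4395.6/1.004 = 4378.09.
Real regional output 1989 = 5561.2/1.139 = 4882.53.
Change = 4882.53/4378.09 − 1 = 0.1152.

11.52%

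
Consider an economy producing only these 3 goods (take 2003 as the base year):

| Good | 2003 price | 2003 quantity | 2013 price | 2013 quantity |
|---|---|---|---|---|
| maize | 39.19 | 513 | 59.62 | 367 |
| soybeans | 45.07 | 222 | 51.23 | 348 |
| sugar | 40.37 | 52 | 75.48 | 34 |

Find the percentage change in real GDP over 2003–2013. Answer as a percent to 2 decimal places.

-2.39%

Real GDP 2003 = Nominal GDP 2003 = 39.19·513 + 45.07·222 + 40.37·52 = 32209.25.
Real GDP 2013 (at 2003 prices) = 39.19·367 + 45.07·348 + 40.37·34 = 31439.67.
Real growth = 31439.67/32209.25 − 1 = -0.0239.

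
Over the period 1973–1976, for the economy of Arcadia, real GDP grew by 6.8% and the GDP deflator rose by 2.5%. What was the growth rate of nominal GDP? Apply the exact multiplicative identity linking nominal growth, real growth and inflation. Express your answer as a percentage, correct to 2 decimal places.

9.47%

(1 + g_nom) = (1 + g_real)(1 + π) = 1.0680 × 1.0250 = 1.09470.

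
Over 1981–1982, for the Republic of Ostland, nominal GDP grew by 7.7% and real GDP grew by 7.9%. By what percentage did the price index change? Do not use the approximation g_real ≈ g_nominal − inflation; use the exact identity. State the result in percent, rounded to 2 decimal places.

(1 + g_nom) = (1 + g_real)(1 + π), so π = 1.0770 / 1.0790 − 1 = -0.00185.

-0.19%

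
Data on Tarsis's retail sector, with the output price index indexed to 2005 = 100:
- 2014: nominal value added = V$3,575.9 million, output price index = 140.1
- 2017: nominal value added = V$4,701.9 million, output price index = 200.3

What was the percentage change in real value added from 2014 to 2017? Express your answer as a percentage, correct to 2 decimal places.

Deflate each year: 2014 → 3575.9/1.401 = 2552.39; 2017 → 4701.9/2.003 = 2347.43.
So real value added changed by 2347.43/2552.39 − 1 = -0.0803, i.e. -8.03%.

-8.03%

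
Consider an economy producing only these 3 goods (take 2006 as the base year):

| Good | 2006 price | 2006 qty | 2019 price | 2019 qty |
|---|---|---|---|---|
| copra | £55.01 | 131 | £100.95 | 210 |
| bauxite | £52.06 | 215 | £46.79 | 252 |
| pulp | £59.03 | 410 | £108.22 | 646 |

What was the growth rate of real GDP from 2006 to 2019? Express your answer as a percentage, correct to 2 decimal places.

Real GDP 2006 = Nominal GDP 2006 = 55.01·131 + 52.06·215 + 59.03·410 = 42601.51.
Real GDP 2019 (at 2006 prices) = 55.01·210 + 52.06·252 + 59.03·646 = 62804.60.
Real growth = 62804.60/42601.51 − 1 = 0.4742.

47.42%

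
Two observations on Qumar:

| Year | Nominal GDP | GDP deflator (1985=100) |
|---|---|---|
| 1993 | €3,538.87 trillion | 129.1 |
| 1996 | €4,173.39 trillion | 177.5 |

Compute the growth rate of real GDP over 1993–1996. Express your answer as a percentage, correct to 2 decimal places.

-14.23%

Deflate each year: 1993 → 3538.87/1.291 = 2741.19; 1996 → 4173.39/1.775 = 2351.21.
So real GDP changed by 2351.21/2741.19 − 1 = -0.1423, i.e. -14.23%.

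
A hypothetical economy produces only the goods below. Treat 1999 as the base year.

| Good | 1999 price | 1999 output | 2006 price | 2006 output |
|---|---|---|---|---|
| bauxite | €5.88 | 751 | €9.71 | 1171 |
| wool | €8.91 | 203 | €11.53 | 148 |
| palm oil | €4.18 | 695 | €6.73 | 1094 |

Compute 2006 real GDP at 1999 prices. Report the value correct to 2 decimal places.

€12777.08

Real GDP 2006 = Σ (p_1999 × q_2006) = 5.88·1171 + 8.91·148 + 4.18·1094 = 12777.08.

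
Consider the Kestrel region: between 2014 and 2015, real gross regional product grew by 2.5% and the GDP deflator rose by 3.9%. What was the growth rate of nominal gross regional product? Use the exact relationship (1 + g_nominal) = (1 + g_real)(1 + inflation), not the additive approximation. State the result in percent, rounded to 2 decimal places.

6.50%

(1 + g_nom) = (1 + g_real)(1 + π) = 1.0250 × 1.0390 = 1.06498.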